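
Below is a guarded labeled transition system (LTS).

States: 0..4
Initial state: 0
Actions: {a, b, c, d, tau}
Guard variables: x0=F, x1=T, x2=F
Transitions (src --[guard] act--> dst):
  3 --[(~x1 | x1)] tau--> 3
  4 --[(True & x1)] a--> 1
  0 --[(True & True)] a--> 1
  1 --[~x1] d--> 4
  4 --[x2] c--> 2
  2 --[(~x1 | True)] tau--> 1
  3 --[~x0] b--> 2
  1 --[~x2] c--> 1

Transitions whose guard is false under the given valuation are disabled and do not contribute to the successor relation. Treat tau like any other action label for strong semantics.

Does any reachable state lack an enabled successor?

Answer: DEADLOCK-FREE

Working:
R = {0,1}
  0: a→1  [1 exit(s)]
  1: c→1  [1 exit(s)]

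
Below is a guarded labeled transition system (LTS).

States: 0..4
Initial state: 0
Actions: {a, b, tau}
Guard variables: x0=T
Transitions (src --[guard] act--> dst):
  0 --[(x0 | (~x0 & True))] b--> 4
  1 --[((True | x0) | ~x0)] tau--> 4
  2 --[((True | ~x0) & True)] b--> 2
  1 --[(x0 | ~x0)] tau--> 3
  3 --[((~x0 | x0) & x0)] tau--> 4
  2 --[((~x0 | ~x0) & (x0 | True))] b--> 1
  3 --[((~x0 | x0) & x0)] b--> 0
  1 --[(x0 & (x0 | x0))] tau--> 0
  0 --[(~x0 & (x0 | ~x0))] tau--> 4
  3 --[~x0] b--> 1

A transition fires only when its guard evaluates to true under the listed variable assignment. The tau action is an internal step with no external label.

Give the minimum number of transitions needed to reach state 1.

Layered search for 1:
  Layer 0: {0}
  Layer 1: {4}
1 never appears.

Answer: UNREACHABLE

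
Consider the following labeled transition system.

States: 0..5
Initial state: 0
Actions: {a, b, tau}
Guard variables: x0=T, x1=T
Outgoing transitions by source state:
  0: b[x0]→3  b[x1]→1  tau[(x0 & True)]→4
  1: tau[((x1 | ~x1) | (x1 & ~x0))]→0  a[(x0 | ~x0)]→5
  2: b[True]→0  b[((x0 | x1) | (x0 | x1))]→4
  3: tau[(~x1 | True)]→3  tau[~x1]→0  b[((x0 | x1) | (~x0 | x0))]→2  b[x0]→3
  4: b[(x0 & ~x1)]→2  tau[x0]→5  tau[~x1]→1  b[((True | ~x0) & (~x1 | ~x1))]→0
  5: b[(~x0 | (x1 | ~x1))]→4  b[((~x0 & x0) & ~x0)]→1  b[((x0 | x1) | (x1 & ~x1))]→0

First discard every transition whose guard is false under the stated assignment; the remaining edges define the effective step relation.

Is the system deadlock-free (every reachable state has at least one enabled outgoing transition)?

Reach set: {0,1,2,3,4,5}
  0: b→1  b→3  tau→4  [3 exit(s)]
  1: a→5  tau→0  [2 exit(s)]
  2: b→0  b→4  [2 exit(s)]
  3: b→2  b→3  tau→3  [3 exit(s)]
  4: tau→5  [1 exit(s)]
  5: b→0  b→4  [2 exit(s)]

Answer: DEADLOCK-FREE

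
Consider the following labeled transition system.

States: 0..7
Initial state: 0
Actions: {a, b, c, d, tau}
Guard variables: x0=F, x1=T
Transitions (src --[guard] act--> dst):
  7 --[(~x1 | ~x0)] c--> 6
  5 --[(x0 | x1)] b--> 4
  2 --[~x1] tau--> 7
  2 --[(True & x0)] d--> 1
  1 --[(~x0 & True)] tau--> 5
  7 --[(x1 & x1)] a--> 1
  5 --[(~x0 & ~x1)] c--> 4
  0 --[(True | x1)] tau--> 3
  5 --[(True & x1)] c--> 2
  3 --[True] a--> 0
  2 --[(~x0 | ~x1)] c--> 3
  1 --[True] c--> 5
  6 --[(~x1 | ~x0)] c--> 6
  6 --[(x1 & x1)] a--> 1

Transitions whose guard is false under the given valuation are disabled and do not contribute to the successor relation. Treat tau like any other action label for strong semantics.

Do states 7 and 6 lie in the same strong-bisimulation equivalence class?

Answer: BISIMILAR

Trace:
Refine partition for ~:
  round 0: {{0,1,2,3,4,5,6,7}}
  round 1: {{0},{1},{2},{3},{4},{5},{6,7}}
stable after 2 split(s): 7 block(s)
7∈{6,7}, 6∈{6,7}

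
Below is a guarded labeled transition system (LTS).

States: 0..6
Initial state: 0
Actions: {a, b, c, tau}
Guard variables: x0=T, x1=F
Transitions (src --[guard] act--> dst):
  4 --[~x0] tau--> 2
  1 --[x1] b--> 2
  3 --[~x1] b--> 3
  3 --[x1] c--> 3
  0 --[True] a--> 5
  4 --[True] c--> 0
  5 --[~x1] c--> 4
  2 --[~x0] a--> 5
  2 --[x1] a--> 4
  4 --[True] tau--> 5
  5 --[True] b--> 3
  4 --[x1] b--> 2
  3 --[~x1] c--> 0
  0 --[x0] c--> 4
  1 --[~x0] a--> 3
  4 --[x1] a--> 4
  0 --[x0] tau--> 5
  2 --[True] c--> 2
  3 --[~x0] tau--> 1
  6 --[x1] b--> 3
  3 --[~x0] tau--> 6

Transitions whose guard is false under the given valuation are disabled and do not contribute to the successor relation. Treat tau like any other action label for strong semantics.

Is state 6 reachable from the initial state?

Answer: UNREACHABLE

Trace:
Guard filter leaves 10 enabled edge(s).
L0 = {0}
L1 = {4,5}  total {0,4,5}
L2 = {3}  total {0,3,4,5}
Reachable = {0,3,4,5}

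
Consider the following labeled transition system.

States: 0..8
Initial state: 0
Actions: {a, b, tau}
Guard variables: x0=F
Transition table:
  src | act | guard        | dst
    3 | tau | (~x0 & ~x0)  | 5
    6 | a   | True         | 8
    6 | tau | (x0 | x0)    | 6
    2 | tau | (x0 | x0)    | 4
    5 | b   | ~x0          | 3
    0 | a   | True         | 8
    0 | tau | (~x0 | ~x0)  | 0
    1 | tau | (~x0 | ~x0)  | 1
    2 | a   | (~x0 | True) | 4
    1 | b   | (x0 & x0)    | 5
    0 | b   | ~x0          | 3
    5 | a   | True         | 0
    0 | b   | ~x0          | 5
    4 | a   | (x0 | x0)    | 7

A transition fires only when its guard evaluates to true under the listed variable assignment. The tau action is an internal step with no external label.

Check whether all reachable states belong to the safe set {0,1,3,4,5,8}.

Answer: INVARIANT HOLDS

Working:
Safe = {0,1,3,4,5,8}
Reachable = {0,3,5,8}
  0: safe
  3: safe
  5: safe
  8: safe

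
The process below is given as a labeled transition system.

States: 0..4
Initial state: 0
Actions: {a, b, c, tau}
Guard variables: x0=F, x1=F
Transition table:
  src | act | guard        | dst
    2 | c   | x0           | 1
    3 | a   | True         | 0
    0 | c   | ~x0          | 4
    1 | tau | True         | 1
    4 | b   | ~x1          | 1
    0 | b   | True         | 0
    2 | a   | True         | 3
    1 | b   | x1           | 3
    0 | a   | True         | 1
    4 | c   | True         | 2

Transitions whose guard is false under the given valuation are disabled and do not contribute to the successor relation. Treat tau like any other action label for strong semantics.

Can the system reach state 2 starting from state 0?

Answer: REACHABLE

Working:
Guard filter leaves 8 enabled edge(s).
depth 0: {0}
depth 1: {1,4}  now seen {0,1,4}
depth 2: {2}  now seen {0,1,2,4}
depth 3: {3}  now seen {0,1,2,3,4}
R = {0,1,2,3,4}
Path to 2: c·c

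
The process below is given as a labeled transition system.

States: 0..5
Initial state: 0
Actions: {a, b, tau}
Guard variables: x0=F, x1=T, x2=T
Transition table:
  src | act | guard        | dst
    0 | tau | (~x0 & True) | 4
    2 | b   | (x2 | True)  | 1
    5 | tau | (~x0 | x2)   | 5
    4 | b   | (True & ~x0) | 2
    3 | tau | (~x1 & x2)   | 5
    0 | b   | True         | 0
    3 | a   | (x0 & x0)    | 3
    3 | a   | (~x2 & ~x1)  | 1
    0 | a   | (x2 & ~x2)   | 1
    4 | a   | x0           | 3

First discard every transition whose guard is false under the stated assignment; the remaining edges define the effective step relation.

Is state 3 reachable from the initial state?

Answer: UNREACHABLE

Analysis:
5 transition(s) survive guard evaluation.
depth 0: {0}
depth 1: {4}  cumulative {0,4}
depth 2: {2}  cumulative {0,2,4}
depth 3: {1}  cumulative {0,1,2,4}
Reachable = {0,1,2,4}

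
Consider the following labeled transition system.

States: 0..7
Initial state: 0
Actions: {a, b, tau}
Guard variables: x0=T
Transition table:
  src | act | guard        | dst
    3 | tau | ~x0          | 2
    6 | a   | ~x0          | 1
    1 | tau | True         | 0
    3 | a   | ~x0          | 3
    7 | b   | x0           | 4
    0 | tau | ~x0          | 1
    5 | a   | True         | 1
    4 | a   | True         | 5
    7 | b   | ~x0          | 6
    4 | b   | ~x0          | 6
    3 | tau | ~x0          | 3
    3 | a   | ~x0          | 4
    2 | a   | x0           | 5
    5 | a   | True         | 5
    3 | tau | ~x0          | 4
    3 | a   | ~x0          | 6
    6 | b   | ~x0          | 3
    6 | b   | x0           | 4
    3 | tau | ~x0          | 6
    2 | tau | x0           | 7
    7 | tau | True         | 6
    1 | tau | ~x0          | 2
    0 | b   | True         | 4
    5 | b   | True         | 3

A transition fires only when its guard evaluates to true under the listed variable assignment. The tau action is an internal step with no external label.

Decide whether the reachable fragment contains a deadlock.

Reachable = {0,1,3,4,5}
  0: b→4  [1 exit(s)]
  1: tau→0  [1 exit(s)]
  3: ∅  [STUCK]
  4: a→5  [1 exit(s)]
  5: a→1  a→5  b→3  [3 exit(s)]
trace reaching 3: b·a·b

Answer: DEADLOCK at state 3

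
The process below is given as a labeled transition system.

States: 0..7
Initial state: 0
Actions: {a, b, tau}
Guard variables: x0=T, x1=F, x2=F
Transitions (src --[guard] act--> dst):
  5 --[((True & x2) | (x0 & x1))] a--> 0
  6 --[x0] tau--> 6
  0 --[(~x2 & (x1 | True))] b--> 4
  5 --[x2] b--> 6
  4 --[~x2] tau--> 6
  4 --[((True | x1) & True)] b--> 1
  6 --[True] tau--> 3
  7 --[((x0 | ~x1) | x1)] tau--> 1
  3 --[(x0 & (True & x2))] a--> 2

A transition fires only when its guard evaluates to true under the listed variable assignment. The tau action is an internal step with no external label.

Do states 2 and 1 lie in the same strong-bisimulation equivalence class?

Compute ~ classes (split until stable):
  round 0: {{0,1,2,3,4,5,6,7}}
  round 1: {{0},{1,2,3,5},{4},{6,7}}
  round 2: {{0},{1,2,3,5},{4},{6},{7}}
5 equivalence class(es) (converged in 3)
2∈{1,2,3,5}, 1∈{1,2,3,5}

Answer: BISIMILAR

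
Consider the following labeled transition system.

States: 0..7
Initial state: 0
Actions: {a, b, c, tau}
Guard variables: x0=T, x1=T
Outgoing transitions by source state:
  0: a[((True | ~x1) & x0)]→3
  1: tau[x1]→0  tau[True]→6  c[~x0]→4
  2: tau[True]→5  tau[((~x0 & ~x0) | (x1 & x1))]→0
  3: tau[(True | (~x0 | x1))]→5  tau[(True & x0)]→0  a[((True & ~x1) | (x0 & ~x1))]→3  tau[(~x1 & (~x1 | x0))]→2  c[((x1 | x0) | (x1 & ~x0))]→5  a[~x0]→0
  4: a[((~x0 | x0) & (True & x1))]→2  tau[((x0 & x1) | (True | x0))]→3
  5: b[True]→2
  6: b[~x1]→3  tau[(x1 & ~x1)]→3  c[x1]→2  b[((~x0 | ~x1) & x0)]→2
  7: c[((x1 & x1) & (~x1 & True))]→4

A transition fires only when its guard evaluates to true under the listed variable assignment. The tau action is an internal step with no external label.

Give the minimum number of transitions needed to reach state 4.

BFS to 4:
  depth 0: {0}
  depth 1: {3}
  depth 2: {5}
  depth 3: {2}
4 never appears.

Answer: UNREACHABLE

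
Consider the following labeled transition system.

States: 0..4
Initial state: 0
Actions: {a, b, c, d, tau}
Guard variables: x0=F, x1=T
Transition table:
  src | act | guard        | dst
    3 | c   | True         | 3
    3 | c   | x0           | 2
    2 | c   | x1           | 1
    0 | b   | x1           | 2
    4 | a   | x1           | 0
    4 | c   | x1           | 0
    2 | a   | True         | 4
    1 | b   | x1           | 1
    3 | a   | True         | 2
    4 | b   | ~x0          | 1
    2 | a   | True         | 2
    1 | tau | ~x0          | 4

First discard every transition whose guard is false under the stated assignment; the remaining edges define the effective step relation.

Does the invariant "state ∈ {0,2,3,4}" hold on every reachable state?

Safe = {0,2,3,4}
Reach set: {0,1,2,4}
  0: ok
  1: ✗ unsafe
  2: ok
  4: ok
witness against invariant: b·c → 1

Answer: INVARIANT VIOLATED at state 1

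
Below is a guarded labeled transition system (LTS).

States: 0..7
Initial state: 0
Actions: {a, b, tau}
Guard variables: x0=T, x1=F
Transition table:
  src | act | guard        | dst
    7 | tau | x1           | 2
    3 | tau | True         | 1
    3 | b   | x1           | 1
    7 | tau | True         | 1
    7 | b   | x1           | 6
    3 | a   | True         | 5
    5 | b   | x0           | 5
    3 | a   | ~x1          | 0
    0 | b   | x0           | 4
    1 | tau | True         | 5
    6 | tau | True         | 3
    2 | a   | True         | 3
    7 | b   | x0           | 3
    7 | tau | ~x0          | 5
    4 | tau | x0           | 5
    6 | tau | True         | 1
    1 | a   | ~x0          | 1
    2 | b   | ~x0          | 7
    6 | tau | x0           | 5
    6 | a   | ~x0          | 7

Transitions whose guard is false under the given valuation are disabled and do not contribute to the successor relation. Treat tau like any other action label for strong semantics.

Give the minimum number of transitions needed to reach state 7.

BFS to 7:
  depth 0: {0}
  depth 1: {4}
  depth 2: {5}
7 never appears.

Answer: UNREACHABLE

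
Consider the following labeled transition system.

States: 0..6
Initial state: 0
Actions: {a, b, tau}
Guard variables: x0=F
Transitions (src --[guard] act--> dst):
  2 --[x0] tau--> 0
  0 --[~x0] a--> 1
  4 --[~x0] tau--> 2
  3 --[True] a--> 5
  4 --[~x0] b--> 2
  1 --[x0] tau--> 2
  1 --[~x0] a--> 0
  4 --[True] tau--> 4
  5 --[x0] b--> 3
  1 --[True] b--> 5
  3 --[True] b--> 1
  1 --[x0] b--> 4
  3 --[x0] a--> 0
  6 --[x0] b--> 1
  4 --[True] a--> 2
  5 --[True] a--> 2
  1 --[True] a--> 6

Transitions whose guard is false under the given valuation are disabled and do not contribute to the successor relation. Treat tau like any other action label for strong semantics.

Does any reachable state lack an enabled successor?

Answer: DEADLOCK at state 2

Analysis:
Reach set: {0,1,2,5,6}
  0: a→1  [1 exit(s)]
  1: a→0  a→6  b→5  [3 exit(s)]
  2: ∅  [STUCK]
  5: a→2  [1 exit(s)]
  6: ∅  [STUCK]
trace reaching 2: a·b·a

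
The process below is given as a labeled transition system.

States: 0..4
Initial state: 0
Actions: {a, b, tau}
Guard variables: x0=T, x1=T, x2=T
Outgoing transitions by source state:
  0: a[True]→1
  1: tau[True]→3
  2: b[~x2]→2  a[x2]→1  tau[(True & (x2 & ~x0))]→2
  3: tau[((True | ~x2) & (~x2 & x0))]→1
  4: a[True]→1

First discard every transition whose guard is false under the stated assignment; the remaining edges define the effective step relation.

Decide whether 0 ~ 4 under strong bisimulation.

Refine partition for ~:
  P[0] = {{0,1,2,3,4}}
  P[1] = {{0,2,4},{1},{3}}
Fixed point at round 2; 3 class(es).
class of 0: {0,2,4}; class of 4: {0,2,4}

Answer: BISIMILAR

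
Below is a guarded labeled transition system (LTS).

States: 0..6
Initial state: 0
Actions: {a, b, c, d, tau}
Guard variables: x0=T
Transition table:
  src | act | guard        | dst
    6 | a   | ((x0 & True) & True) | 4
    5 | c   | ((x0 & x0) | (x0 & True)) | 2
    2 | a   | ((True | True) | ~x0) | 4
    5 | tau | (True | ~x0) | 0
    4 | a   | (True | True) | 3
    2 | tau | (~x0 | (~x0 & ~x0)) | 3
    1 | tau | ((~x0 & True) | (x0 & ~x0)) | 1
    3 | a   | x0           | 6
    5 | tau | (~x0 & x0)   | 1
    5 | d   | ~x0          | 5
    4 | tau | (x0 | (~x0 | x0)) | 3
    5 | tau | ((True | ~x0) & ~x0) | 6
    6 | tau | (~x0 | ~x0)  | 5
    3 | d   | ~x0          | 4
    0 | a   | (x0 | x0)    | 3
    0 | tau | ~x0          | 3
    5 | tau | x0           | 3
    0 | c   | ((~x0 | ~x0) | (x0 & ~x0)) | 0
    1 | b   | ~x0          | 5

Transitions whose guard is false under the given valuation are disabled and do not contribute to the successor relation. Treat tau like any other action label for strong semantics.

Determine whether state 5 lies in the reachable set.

Answer: UNREACHABLE

Working:
9 transition(s) survive guard evaluation.
Layer 0: {0}
Layer 1: {3}  cumulative {0,3}
Layer 2: {6}  cumulative {0,3,6}
Layer 3: {4}  cumulative {0,3,4,6}
Reachable = {0,3,4,6}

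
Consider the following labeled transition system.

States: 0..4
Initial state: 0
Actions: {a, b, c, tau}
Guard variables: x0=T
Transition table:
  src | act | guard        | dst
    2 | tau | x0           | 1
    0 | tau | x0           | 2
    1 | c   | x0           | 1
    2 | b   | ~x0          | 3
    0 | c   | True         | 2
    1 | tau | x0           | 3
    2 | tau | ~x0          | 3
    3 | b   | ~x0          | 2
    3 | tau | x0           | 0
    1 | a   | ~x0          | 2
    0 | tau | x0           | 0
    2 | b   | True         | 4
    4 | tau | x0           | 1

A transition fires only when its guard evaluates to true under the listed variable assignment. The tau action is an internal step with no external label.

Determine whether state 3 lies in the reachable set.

Guard filter leaves 9 enabled edge(s).
L0 = {0}
L1 = {2}  now seen {0,2}
L2 = {1,4}  now seen {0,1,2,4}
L3 = {3}  now seen {0,1,2,3,4}
Reachable = {0,1,2,3,4}
trace reaching 3: tau·tau·tau

Answer: REACHABLE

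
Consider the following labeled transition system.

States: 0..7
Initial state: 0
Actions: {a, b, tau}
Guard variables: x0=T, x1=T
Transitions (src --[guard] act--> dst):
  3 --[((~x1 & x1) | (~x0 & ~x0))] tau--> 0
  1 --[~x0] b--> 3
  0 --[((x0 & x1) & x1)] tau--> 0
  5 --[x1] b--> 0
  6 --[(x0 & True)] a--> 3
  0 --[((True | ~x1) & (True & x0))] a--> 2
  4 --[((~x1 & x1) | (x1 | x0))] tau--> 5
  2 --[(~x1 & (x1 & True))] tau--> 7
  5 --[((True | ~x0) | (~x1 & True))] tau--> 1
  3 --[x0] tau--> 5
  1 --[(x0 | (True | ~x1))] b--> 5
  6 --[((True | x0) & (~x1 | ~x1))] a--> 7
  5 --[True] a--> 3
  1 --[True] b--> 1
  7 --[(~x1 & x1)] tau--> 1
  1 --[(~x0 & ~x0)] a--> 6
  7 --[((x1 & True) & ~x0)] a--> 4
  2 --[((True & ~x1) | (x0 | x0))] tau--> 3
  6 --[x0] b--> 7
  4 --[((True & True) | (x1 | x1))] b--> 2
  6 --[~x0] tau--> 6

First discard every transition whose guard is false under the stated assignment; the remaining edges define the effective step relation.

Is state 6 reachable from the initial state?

Answer: UNREACHABLE

Working:
After dropping false guards: 13 live edges.
L0 = {0}
L1 = {2}  total {0,2}
L2 = {3}  total {0,2,3}
L3 = {5}  total {0,2,3,5}
L4 = {1}  total {0,1,2,3,5}
R = {0,1,2,3,5}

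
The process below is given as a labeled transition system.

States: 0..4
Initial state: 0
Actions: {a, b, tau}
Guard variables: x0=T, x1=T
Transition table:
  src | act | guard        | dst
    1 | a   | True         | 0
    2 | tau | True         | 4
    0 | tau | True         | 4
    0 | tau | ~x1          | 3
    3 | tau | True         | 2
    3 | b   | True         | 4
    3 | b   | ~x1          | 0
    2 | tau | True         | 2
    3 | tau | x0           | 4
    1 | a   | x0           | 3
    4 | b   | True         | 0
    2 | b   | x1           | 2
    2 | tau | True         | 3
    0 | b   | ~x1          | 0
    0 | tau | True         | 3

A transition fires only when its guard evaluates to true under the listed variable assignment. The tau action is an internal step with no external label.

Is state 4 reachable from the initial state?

Answer: REACHABLE

Analysis:
Guard filter leaves 12 enabled edge(s).
L0 = {0}
L1 = {3,4}  total {0,3,4}
L2 = {2}  total {0,2,3,4}
Reach set: {0,2,3,4}
witness 4: tau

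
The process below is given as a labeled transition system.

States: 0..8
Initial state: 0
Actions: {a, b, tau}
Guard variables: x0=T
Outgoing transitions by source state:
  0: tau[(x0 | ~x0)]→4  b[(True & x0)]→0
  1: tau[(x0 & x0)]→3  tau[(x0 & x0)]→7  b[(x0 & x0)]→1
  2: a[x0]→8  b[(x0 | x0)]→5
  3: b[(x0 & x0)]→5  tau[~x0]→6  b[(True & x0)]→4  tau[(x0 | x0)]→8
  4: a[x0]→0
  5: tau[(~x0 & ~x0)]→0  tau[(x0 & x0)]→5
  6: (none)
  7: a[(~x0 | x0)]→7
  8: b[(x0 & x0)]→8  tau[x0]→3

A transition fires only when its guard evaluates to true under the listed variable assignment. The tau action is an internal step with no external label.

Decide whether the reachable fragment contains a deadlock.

Answer: DEADLOCK-FREE

Trace:
R = {0,4}
  0: b→0  tau→4  [2 exit(s)]
  4: a→0  [1 exit(s)]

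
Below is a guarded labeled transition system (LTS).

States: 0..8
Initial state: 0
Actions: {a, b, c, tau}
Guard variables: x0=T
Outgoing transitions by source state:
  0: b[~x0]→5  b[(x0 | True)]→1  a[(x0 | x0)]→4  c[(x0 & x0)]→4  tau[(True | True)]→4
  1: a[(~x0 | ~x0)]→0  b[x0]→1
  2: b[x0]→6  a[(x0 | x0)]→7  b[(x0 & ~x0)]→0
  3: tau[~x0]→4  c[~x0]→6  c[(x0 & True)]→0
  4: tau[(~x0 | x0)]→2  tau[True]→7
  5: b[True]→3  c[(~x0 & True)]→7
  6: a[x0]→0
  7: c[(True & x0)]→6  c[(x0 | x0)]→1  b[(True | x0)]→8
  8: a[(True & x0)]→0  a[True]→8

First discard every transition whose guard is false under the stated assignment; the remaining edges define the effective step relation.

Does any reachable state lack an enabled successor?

R = {0,1,2,4,6,7,8}
  0: a→4  b→1  c→4  tau→4  [4 out]
  1: b→1  [1 out]
  2: a→7  b→6  [2 out]
  4: tau→2  tau→7  [2 out]
  6: a→0  [1 out]
  7: b→8  c→1  c→6  [3 out]
  8: a→0  a→8  [2 out]

Answer: DEADLOCK-FREE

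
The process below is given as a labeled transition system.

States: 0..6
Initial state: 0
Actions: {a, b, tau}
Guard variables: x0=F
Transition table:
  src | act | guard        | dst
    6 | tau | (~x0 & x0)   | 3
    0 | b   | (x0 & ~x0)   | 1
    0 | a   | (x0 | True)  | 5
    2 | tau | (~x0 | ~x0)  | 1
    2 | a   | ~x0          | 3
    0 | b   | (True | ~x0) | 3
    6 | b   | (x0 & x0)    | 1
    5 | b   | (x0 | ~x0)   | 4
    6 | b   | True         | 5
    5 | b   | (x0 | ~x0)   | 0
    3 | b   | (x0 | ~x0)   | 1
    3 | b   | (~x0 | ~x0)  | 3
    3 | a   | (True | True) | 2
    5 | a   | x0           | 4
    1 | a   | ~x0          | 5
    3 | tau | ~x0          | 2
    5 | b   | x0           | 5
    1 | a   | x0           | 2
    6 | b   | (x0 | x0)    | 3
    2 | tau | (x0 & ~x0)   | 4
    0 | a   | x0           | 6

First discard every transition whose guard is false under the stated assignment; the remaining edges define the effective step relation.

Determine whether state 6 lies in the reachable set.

Answer: UNREACHABLE

Trace:
Guard filter leaves 12 enabled edge(s).
depth 0: {0}
depth 1: {3,5}  cumulative {0,3,5}
depth 2: {1,2,4}  cumulative {0,1,2,3,4,5}
Reachable = {0,1,2,3,4,5}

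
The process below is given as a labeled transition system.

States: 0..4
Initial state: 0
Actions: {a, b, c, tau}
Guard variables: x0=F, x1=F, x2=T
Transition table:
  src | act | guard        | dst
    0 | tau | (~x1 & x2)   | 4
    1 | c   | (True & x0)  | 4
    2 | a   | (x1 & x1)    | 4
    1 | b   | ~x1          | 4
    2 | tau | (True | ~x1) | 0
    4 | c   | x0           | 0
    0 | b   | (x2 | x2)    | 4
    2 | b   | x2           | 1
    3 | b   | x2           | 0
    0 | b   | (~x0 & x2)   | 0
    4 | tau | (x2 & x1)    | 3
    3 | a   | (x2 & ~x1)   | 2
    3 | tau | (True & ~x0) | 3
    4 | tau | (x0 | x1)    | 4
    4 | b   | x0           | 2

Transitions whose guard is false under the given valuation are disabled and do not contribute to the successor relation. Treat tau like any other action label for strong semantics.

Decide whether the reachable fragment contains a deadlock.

Answer: DEADLOCK at state 4

Trace:
R = {0,4}
  0: b→0  b→4  tau→4  [deg 3]
  4: ∅  [deadlock]
trace reaching 4: tau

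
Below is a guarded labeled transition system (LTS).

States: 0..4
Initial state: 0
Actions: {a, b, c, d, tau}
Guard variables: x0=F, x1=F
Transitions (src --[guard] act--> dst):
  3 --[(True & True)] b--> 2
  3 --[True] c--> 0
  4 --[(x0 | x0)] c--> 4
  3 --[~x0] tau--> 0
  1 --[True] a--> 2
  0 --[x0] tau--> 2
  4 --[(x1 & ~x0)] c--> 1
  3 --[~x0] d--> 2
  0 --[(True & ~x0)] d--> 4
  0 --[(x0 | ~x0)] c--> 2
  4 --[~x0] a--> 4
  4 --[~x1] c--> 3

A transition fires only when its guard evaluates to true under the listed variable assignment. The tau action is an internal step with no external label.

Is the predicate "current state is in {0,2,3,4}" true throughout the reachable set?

Answer: INVARIANT HOLDS

Analysis:
Safe = {0,2,3,4}
Reachable = {0,2,3,4}
  0: safe
  2: safe
  3: safe
  4: safe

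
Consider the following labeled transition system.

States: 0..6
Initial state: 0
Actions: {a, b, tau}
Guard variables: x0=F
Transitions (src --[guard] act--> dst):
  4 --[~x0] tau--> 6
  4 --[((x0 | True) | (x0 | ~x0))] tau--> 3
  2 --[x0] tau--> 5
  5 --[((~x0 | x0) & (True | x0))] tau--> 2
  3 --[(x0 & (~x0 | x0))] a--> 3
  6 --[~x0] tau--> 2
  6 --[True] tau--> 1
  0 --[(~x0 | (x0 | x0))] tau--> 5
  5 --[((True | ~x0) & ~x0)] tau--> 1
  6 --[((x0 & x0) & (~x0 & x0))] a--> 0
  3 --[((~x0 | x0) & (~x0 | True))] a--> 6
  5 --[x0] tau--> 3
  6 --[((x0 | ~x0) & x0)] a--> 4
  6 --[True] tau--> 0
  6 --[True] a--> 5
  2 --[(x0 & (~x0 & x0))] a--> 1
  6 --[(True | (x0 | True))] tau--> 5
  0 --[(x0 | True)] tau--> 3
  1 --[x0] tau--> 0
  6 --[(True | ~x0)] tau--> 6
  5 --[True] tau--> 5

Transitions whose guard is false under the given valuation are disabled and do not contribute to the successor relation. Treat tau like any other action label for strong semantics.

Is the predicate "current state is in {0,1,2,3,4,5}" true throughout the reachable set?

Inv-set: {0,1,2,3,4,5}
Reach set: {0,1,2,3,5,6}
  0: ✓
  1: ✓
  2: ✓
  3: ✓
  5: ✓
  6: outside
reach 6 via tau·a — violates

Answer: INVARIANT VIOLATED at state 6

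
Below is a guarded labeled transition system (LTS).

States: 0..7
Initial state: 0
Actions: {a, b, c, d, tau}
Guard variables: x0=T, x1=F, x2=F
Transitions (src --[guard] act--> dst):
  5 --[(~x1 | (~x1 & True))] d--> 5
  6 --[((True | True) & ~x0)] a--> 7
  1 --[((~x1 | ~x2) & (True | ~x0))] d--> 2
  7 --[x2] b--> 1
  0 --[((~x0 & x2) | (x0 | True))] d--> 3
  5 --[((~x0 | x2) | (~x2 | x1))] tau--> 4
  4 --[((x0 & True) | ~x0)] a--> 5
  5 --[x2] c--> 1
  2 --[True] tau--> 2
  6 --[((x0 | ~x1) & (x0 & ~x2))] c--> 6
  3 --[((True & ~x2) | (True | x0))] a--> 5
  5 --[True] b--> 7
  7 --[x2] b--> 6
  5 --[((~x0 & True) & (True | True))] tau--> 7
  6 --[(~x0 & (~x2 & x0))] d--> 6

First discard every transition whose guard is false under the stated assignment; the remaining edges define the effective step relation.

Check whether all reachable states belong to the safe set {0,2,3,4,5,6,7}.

Answer: INVARIANT HOLDS

Analysis:
Inv-set: {0,2,3,4,5,6,7}
Reachable = {0,3,4,5,7}
  0: safe
  3: safe
  4: safe
  5: safe
  7: safe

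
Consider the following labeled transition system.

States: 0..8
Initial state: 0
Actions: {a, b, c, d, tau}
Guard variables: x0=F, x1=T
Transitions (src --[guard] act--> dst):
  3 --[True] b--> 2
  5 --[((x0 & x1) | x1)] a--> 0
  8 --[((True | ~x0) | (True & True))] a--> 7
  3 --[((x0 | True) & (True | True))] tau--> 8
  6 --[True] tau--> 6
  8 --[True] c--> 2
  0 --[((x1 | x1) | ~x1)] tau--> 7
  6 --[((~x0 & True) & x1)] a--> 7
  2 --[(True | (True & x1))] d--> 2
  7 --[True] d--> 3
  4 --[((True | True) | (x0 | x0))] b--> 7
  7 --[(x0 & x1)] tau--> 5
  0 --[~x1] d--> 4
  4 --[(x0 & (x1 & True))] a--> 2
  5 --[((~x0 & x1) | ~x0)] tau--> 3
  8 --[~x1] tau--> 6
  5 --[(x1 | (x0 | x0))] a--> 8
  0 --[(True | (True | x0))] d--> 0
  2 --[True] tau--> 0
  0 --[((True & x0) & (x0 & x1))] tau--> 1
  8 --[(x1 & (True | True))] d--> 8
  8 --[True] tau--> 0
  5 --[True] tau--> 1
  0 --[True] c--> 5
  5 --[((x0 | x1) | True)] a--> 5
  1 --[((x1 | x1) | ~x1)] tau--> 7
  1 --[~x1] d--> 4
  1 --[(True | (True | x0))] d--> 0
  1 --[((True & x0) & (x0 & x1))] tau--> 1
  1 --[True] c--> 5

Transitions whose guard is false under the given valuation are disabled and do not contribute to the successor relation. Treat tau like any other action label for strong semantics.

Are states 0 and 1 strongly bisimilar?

Answer: BISIMILAR

Trace:
Compute ~ classes (split until stable):
  round 0: {{0,1,2,3,4,5,6,7,8}}
  round 1: {{0,1},{2},{3},{4},{5,6},{7},{8}}
  round 2: {{0,1},{2},{3},{4},{5},{6},{7},{8}}
Fixed point at round 3; 8 class(es).
0∈{0,1}, 1∈{0,1}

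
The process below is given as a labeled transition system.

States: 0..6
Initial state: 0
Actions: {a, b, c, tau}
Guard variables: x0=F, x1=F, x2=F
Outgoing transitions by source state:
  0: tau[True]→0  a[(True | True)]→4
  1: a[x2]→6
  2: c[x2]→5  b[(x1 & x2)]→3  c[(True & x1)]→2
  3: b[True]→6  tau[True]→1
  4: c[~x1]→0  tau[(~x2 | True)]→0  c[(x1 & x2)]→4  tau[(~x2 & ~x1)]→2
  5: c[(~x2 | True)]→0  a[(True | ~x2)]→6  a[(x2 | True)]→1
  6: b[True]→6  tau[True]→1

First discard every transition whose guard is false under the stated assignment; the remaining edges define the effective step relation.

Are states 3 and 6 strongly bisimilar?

Answer: BISIMILAR

Working:
Compute ~ classes (split until stable):
  π0 = {{0,1,2,3,4,5,6}}
  π1 = {{0},{1,2},{3,6},{4},{5}}
Fixed point at round 2; 5 class(es).
class of 3: {3,6}; class of 6: {3,6}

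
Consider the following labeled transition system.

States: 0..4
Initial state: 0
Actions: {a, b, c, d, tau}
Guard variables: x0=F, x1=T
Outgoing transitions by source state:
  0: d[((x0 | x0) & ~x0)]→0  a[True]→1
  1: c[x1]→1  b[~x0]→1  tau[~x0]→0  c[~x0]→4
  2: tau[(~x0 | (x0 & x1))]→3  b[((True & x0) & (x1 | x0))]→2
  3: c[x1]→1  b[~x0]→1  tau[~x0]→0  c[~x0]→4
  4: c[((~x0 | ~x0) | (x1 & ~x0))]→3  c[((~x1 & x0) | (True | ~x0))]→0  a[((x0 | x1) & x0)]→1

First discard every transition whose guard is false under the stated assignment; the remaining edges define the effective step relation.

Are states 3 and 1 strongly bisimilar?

Bisimulation quotient by refinement:
  P[0] = {{0,1,2,3,4}}
  P[1] = {{0},{1,3},{2},{4}}
4 equivalence class(es) (converged in 2)
class of 3: {1,3}; class of 1: {1,3}

Answer: BISIMILAR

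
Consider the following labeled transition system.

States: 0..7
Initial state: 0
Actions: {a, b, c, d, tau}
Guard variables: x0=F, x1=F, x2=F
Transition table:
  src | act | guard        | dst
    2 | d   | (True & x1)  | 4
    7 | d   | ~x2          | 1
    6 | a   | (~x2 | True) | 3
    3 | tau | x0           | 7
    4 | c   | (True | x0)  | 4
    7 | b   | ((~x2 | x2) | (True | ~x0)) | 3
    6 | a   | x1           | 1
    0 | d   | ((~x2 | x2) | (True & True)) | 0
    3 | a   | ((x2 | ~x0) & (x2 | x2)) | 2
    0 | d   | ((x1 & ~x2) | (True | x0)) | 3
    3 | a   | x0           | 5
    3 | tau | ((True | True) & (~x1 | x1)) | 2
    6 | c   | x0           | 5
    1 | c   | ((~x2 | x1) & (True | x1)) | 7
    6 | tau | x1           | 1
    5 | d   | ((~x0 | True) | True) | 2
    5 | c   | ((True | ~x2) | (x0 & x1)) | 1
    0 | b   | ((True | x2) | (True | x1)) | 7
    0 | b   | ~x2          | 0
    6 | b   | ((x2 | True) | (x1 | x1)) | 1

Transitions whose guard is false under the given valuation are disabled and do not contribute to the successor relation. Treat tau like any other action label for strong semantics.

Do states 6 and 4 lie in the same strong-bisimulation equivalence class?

Bisimulation quotient by refinement:
  π0 = {{0,1,2,3,4,5,6,7}}
  π1 = {{0,7},{1,4},{2},{3},{5},{6}}
  π2 = {{0},{1},{2},{3},{4},{5},{6},{7}}
stable after 3 split(s): 8 block(s)
6∈{6}, 4∈{4}

Answer: NOT BISIMILAR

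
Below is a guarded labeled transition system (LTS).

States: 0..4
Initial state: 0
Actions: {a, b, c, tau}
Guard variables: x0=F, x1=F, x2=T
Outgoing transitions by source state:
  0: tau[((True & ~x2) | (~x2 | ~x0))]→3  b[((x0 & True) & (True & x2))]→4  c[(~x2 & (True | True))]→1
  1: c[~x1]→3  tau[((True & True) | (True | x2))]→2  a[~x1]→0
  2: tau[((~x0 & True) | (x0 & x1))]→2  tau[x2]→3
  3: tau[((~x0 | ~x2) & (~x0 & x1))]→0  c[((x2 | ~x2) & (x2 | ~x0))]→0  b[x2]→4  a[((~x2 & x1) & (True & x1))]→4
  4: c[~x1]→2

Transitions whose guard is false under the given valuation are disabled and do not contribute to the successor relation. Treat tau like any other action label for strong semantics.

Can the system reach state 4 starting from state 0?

Answer: REACHABLE

Analysis:
9 transition(s) survive guard evaluation.
depth 0: {0}
depth 1: {3}  now seen {0,3}
depth 2: {4}  now seen {0,3,4}
depth 3: {2}  now seen {0,2,3,4}
Reachable = {0,2,3,4}
Path to 4: tau·b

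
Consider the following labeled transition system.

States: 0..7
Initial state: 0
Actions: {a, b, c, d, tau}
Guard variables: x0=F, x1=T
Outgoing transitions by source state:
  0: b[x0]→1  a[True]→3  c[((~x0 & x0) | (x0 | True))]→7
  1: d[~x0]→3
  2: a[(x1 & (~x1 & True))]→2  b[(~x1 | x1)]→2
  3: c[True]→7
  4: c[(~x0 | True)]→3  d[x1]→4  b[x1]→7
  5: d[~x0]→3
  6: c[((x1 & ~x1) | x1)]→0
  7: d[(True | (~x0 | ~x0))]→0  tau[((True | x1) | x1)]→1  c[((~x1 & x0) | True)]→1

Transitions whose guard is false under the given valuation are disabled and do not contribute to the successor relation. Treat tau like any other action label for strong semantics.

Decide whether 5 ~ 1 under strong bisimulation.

Answer: BISIMILAR

Working:
Refine partition for ~:
  P[0] = {{0,1,2,3,4,5,6,7}}
  P[1] = {{0},{1,5},{2},{3,6},{4},{7}}
  P[2] = {{0},{1,5},{2},{3},{4},{6},{7}}
stable after 3 split(s): 7 block(s)
5∈{1,5}, 1∈{1,5}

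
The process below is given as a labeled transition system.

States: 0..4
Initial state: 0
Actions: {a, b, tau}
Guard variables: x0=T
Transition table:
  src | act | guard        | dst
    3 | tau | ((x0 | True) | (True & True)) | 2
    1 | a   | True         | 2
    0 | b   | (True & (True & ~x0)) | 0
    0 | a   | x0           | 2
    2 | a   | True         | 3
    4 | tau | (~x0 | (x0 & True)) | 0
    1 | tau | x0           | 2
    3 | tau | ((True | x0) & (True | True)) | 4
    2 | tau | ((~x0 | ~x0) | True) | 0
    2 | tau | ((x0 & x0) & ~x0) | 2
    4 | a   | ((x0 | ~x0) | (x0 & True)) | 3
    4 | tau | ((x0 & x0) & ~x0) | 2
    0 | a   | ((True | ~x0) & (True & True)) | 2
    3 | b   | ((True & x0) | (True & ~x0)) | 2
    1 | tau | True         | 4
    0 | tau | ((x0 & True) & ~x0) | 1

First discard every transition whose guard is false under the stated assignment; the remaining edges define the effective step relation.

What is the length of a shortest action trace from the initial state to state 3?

Answer: 2

Trace:
Layered search for 3:
  Layer 0: {0}
  Layer 1: {2}
  Layer 2: {3}
depth(3)=2, e.g. a·a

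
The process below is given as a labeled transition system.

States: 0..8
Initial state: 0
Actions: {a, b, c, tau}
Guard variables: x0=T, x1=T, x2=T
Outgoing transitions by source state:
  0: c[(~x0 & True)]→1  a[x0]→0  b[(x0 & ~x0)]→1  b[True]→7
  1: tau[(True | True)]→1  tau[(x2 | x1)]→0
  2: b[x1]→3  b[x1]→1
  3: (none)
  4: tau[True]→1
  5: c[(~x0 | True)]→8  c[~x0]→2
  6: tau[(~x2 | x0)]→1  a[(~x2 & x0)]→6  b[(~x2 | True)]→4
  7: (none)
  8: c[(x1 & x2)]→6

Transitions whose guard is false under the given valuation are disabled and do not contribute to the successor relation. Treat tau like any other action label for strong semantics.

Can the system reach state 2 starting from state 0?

Answer: UNREACHABLE

Working:
Guard filter leaves 11 enabled edge(s).
depth 0: {0}
depth 1: {7}  now seen {0,7}
Reach set: {0,7}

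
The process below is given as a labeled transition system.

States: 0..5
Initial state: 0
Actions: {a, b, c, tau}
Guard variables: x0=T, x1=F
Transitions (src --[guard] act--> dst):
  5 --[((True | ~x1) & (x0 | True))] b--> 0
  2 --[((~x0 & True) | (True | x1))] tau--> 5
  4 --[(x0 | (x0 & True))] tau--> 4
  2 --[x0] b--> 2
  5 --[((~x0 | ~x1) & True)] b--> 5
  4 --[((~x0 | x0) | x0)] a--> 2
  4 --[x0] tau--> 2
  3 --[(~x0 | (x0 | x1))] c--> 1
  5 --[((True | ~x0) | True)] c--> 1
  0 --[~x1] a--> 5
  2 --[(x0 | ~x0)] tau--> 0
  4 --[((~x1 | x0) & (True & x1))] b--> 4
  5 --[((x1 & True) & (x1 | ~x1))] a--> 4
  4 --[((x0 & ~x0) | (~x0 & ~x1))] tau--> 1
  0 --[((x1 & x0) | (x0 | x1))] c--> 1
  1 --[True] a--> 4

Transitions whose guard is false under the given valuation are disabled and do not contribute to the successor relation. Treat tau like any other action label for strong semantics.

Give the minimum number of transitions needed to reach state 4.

Answer: 2

Working:
BFS to 4:
  Layer 0: {0}
  Layer 1: {1,5}
  Layer 2: {4}
depth(4)=2, e.g. c·a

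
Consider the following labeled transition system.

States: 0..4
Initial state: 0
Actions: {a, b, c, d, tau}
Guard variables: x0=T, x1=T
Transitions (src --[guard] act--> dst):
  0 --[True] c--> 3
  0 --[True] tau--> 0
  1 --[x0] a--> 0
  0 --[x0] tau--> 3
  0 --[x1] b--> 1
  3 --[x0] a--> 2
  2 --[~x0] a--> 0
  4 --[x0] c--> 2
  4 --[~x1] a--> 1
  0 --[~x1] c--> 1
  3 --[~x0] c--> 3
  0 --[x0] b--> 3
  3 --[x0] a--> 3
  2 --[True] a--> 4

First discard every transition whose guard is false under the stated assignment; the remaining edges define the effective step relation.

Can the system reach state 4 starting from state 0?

10 transition(s) survive guard evaluation.
Layer 0: {0}
Layer 1: {1,3}  total {0,1,3}
Layer 2: {2}  total {0,1,2,3}
Layer 3: {4}  total {0,1,2,3,4}
Reachable = {0,1,2,3,4}
trace reaching 4: c·a·a

Answer: REACHABLE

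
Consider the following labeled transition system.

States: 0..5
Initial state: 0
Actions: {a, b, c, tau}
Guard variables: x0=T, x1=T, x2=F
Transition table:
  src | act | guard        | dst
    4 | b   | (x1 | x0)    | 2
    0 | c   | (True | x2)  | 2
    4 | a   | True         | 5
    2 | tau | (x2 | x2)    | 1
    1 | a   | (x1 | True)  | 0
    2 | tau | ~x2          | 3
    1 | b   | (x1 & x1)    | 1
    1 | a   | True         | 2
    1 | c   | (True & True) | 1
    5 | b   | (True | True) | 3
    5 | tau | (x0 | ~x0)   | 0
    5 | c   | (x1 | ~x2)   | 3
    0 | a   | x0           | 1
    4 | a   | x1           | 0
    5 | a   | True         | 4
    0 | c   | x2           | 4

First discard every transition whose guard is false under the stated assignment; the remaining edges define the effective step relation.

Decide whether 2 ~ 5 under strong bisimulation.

Refine partition for ~:
  P[0] = {{0,1,2,3,4,5}}
  P[1] = {{0},{1},{2},{3},{4},{5}}
stable after 2 split(s): 6 block(s)
[2]={2}  [5]={5}

Answer: NOT BISIMILAR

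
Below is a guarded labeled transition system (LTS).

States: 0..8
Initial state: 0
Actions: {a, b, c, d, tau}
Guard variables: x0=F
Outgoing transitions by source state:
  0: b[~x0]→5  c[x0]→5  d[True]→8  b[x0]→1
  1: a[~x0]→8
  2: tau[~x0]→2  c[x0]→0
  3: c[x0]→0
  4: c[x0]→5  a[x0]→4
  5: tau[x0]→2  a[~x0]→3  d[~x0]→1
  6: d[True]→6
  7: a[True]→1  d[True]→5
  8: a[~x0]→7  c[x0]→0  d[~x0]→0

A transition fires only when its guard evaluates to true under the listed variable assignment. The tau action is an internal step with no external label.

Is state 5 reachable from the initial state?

Answer: REACHABLE

Trace:
After dropping false guards: 11 live edges.
Layer 0: {0}
Layer 1: {5,8}  now seen {0,5,8}
Layer 2: {1,3,7}  now seen {0,1,3,5,7,8}
Reach set: {0,1,3,5,7,8}
witness 5: b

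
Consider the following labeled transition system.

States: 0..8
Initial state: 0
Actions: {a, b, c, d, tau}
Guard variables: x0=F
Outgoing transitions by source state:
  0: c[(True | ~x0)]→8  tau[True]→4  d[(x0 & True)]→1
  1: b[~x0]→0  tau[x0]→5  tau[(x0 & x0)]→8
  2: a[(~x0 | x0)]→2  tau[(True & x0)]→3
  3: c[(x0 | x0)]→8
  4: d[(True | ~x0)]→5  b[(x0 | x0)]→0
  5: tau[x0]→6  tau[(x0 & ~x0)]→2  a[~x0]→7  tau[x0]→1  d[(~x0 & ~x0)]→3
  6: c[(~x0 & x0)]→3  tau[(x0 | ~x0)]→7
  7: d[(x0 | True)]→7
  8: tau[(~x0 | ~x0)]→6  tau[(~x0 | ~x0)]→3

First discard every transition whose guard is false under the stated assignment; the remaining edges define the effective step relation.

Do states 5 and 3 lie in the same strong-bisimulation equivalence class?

Answer: NOT BISIMILAR

Analysis:
Bisimulation quotient by refinement:
  P[0] = {{0,1,2,3,4,5,6,7,8}}
  P[1] = {{0},{1},{2},{3},{4,7},{5},{6,8}}
  P[2] = {{0},{1},{2},{3},{4},{5},{6},{7},{8}}
Fixed point at round 3; 9 class(es).
[5]={5}  [3]={3}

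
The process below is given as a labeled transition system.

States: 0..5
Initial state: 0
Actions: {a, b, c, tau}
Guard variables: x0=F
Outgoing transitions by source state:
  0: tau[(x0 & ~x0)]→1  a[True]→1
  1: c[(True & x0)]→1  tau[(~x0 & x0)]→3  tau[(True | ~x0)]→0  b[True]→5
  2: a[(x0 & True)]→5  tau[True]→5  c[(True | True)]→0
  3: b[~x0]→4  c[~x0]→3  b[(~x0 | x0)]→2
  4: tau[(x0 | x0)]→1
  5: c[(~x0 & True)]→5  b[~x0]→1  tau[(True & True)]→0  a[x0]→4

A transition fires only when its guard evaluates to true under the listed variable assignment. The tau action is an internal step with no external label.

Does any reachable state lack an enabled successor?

Answer: DEADLOCK-FREE

Analysis:
R = {0,1,5}
  0: a→1  [1 out]
  1: b→5  tau→0  [2 out]
  5: b→1  c→5  tau→0  [3 out]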